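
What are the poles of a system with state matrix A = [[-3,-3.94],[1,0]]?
Eigenvalues solve det(λI - A) = 0.
Characteristic polynomial: λ^2 + 3*λ + 3.94 = 0.
Roots: -1.5 + 1.3j, -1.5 - 1.3j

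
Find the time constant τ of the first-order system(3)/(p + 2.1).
First-order system: τ = -1/pole. Pole = -2.1. τ = -1/(-2.1) = 0.4762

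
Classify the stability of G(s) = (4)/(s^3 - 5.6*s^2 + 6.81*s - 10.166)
Denominator: s^3 - 5.6*s^2 + 6.81*s - 10.166 = (s - 4.6)(s^2 - s + 2.21). Poles: 0.5 + 1.4j, 0.5 - 1.4j, 4.6. Unstable (3 pole(s) in RHP)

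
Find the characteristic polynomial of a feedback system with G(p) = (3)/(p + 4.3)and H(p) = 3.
Characteristic poly = G_den * H_den + G_num * H_num = (p + 4.3) + (9) = p + 13.3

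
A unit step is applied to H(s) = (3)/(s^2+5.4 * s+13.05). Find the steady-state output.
FVT: lim_{t→∞} y(t) = lim_{s→0} s*Y(s) where Y(s) = H(s)/s.
= lim_{s→0} H(s) = H(0) = num(0)/den(0) = 3/13.05 = 0.2299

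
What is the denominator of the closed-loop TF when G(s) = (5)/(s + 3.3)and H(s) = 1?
Characteristic poly = G_den * H_den + G_num * H_num = (s + 3.3) + (5) = s + 8.3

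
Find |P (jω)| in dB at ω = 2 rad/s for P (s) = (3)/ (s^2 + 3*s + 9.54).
Substitute s = j*2: P(j2) = 0.249207 - 0.269899j.
|P(j2)| = sqrt(Re² + Im²) = 0.3674.
20*log₁₀(0.3674) = -8.70 dB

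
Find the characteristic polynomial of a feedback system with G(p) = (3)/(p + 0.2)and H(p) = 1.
Characteristic poly = G_den * H_den + G_num * H_num = (p + 0.2) + (3) = p + 3.2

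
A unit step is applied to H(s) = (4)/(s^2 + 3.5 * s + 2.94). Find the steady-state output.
FVT: lim_{t→∞} y(t) = lim_{s→0} s*Y(s) where Y(s) = H(s)/s.
= lim_{s→0} H(s) = H(0) = num(0)/den(0) = 4/2.94 = 1.361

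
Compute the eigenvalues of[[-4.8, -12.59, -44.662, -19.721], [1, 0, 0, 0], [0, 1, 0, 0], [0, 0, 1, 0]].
Eigenvalues solve det(λI - A) = 0.
Characteristic polynomial: λ^4 + 4.8*λ^3 + 12.59*λ^2 + 44.662*λ + 19.721 = 0.
Factor: (λ + 0.5)(λ + 4.1)(λ^2 + 0.2*λ + 9.62) = 0.
Roots: -0.1 + 3.1j, -0.1 - 3.1j, -0.5, -4.1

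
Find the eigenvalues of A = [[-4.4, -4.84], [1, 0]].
Eigenvalues solve det(λI - A) = 0.
Characteristic polynomial: λ^2 + 4.4*λ + 4.84 = 0.
Factor: (λ + 2.2)(λ + 2.2) = 0.
Roots: -2.2, -2.2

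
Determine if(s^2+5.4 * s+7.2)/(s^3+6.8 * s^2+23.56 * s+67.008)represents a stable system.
Denominator: s^3 + 6.8*s^2 + 23.56*s + 67.008 = (s + 4.8)(s^2 + 2*s + 13.96). Poles: -1 + 3.6j, -1 - 3.6j, -4.8. All Re(p)<0: Yes (stable)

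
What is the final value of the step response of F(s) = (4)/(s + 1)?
FVT: lim_{t→∞} y(t) = lim_{s→0} s*Y(s) where Y(s) = F(s)/s.
= lim_{s→0} F(s) = F(0) = num(0)/den(0) = 4/1 = 4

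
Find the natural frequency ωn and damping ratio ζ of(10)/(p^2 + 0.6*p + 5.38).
Underdamped: complex pole -0.3 + 2.3j. ωn = |pole| = 2.319, ζ = -Re(pole)/ωn = 0.1293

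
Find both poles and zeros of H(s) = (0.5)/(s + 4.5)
Set denominator = 0: s + 4.5 = 0 → Poles: -4.5
Numerator is a nonzero constant (0.5) → Zeros: none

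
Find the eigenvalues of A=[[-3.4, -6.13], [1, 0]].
Eigenvalues solve det(λI - A) = 0.
Characteristic polynomial: λ^2 + 3.4*λ + 6.13 = 0.
Roots: -1.7 + 1.8j, -1.7 - 1.8j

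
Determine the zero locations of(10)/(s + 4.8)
Numerator is a nonzero constant (10) → Zeros: none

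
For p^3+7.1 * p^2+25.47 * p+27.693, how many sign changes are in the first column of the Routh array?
Routh array:
p^3: [1, 25.47]; p^2: [7.1, 27.693]; p^1: [21.5696]; p^0: [27.693]
First column: [1, 7.1, 21.5696, 27.693]. Sign changes = 0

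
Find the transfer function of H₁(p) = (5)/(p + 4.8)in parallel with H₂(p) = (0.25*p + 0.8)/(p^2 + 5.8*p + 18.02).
Parallel: H = H₁ + H₂ = (n₁·d₂ + n₂·d₁)/(d₁·d₂).
n₁·d₂ = 5*p^2 + 29*p + 90.1. n₂·d₁ = 0.25*p^2 + 2*p + 3.84. Sum = 5.25*p^2 + 31*p + 93.94. d₁·d₂ = p^3 + 10.6*p^2 + 45.86*p + 86.496.
H(p) = (5.25*p^2 + 31*p + 93.94)/(p^3 + 10.6*p^2 + 45.86*p + 86.496)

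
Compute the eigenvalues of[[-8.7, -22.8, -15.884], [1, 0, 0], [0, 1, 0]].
Eigenvalues solve det(λI - A) = 0.
Characteristic polynomial: λ^3 + 8.7*λ^2 + 22.8*λ + 15.884 = 0.
Factor: (λ + 3.8)(λ + 1.1)(λ + 3.8) = 0.
Roots: -1.1, -3.8, -3.8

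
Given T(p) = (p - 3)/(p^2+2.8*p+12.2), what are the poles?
Set denominator = 0: p^2 + 2.8*p + 12.2 = 0 → Poles: -1.4 + 3.2j, -1.4 - 3.2j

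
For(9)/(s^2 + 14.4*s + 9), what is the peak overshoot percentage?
Standard form: ωn²/(s²+2ζωn·s+ωn²) → ωn = 3, ζ = 2.4.
ζ ≥ 1, so the response is non-oscillatory: peak overshoot = 0%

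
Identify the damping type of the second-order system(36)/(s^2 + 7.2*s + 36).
Standard form: ωn²/(s²+2ζωn·s+ωn²) gives ωn=6, ζ=0.6.
Underdamped (ζ = 0.6 < 1)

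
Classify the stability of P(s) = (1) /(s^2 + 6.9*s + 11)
Denominator: s^2 + 6.9*s + 11 = (s + 2.5)(s + 4.4). Poles: -2.5, -4.4. Stable (all poles in LHP)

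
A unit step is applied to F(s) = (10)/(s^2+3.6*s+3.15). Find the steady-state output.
FVT: lim_{t→∞} y(t) = lim_{s→0} s*Y(s) where Y(s) = F(s)/s.
= lim_{s→0} F(s) = F(0) = num(0)/den(0) = 10/3.15 = 3.175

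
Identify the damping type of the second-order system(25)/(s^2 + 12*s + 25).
Standard form: ωn²/(s²+2ζωn·s+ωn²) gives ωn=5, ζ=1.2.
Overdamped (ζ = 1.2 > 1)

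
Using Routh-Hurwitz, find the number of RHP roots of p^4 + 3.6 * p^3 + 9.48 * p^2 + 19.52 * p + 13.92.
Routh array:
p^4: [1, 9.48, 13.92]; p^3: [3.6, 19.52]; p^2: [4.05778, 13.92]; p^1: [7.17038]; p^0: [13.92]
First column: [1, 3.6, 4.05778, 7.17038, 13.92]. Sign changes = RHP roots = 0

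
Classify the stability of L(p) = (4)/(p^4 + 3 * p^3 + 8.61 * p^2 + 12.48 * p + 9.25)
Denominator: p^4 + 3*p^3 + 8.61*p^2 + 12.48*p + 9.25 = (p^2 + 0.8*p + 5)(p^2 + 2.2*p + 1.85). Poles: -0.4 + 2.2j, -0.4 - 2.2j, -1.1 + 0.8j, -1.1 - 0.8j. Stable (all poles in LHP)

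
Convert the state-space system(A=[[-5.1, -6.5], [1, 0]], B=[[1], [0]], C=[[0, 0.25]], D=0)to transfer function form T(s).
T(s) = C(sI - A)⁻¹B + D.
Characteristic polynomial det(sI - A) = s^2 + 5.1*s + 6.5.
Numerator from C·adj(sI-A)·B + D·det(sI-A) = 0.25.
T(s) = (0.25)/(s^2 + 5.1*s + 6.5)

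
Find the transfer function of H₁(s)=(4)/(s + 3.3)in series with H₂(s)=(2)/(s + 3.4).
Series: H = H₁ · H₂ = (n₁·n₂)/(d₁·d₂).
Num: n₁·n₂ = 8. Den: d₁·d₂ = s^2 + 6.7*s + 11.22.
H(s) = (8)/(s^2 + 6.7*s + 11.22)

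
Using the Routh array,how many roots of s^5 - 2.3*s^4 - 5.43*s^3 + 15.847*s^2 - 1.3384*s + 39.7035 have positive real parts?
Routh array:
s^5: [1, -5.43, -1.3384]; s^4: [-2.3, 15.847, 39.7035]; s^3: [1.46, 15.924]; s^2: [40.9327, 39.7035]; s^1: [14.5078]; s^0: [39.7035]
First column: [1, -2.3, 1.46, 40.9327, 14.5078, 39.7035]. Sign changes = RHP roots = 2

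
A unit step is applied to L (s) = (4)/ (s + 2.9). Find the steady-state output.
FVT: lim_{t→∞} y(t) = lim_{s→0} s*Y(s) where Y(s) = L(s)/s.
= lim_{s→0} L(s) = L(0) = num(0)/den(0) = 4/2.9 = 1.379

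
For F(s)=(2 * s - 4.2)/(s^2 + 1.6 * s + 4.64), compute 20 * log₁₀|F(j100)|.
Substitute s = j*100: F(j100) = 0.000740302 - 0.0199974j.
|F(j100)| = sqrt(Re² + Im²) = 0.02001.
20*log₁₀(0.02001) = -33.97 dB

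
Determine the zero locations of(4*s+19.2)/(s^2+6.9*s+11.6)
Set numerator = 0: 4*s + 19.2 = 0 → Zeros: -4.8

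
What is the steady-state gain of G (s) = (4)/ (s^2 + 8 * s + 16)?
DC gain = G(0) = num(0)/den(0) = 4/16 = 0.25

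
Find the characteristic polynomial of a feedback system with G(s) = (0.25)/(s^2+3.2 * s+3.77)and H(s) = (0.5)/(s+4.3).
Characteristic poly = G_den * H_den + G_num * H_num = (s^3 + 7.5*s^2 + 17.53*s + 16.211) + (0.125) = s^3 + 7.5*s^2 + 17.53*s + 16.336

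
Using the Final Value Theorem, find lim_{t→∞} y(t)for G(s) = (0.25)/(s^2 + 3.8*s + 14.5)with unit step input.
FVT: lim_{t→∞} y(t) = lim_{s→0} s*Y(s) where Y(s) = G(s)/s.
= lim_{s→0} G(s) = G(0) = num(0)/den(0) = 0.25/14.5 = 0.01724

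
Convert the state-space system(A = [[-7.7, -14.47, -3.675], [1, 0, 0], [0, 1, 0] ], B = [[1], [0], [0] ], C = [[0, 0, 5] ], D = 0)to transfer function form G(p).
G(p) = C(pI - A)⁻¹B + D.
Characteristic polynomial det(pI - A) = p^3 + 7.7*p^2 + 14.47*p + 3.675.
Numerator from C·adj(pI-A)·B + D·det(pI-A) = 5.
G(p) = (5)/(p^3 + 7.7*p^2 + 14.47*p + 3.675)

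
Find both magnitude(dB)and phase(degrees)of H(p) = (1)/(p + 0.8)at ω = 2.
Substitute p = j*2: H(j2) = 0.172414 - 0.431034j.
|H| = 20*log₁₀(sqrt(Re²+Im²)) = -6.67 dB.
∠H = atan2(Im, Re) = -68.20°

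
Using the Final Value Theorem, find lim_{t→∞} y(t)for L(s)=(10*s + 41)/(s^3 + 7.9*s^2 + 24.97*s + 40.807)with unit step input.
FVT: lim_{t→∞} y(t) = lim_{s→0} s*Y(s) where Y(s) = L(s)/s.
= lim_{s→0} L(s) = L(0) = num(0)/den(0) = 41/40.807 = 1.005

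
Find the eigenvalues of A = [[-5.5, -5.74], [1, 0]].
Eigenvalues solve det(λI - A) = 0.
Characteristic polynomial: λ^2 + 5.5*λ + 5.74 = 0.
Factor: (λ + 4.1)(λ + 1.4) = 0.
Roots: -1.4, -4.1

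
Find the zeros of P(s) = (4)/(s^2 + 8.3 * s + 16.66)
Numerator is a nonzero constant (4) → Zeros: none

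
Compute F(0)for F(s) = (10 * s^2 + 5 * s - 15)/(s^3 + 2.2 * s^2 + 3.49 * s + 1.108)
DC gain = F(0) = num(0)/den(0) = -15/1.108 = -13.54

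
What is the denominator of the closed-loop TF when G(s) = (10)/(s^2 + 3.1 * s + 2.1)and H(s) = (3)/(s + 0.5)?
Characteristic poly = G_den * H_den + G_num * H_num = (s^3 + 3.6*s^2 + 3.65*s + 1.05) + (30) = s^3 + 3.6*s^2 + 3.65*s + 31.05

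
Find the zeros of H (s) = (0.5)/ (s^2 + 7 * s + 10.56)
Numerator is a nonzero constant (0.5) → Zeros: none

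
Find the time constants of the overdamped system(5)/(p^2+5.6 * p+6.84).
Overdamped: real poles at -1.8, -3.8. τ = -1/pole → τ₁ = 0.5556, τ₂ = 0.2632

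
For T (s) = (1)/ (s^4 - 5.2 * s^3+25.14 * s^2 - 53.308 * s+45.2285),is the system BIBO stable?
Denominator: s^4 - 5.2*s^3 + 25.14*s^2 - 53.308*s + 45.2285 = (s^2 - 2.2*s + 15.65)(s^2 - 3*s + 2.89). Poles: 1.1 + 3.8j, 1.1 - 3.8j, 1.5 + 0.8j, 1.5 - 0.8j. All Re(p)<0: No (unstable)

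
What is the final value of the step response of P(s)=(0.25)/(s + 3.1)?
FVT: lim_{t→∞} y(t) = lim_{s→0} s*Y(s) where Y(s) = P(s)/s.
= lim_{s→0} P(s) = P(0) = num(0)/den(0) = 0.25/3.1 = 0.08065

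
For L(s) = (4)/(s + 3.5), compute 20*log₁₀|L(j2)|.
Substitute s = j*2: L(j2) = 0.861538 - 0.492308j.
|L(j2)| = sqrt(Re² + Im²) = 0.9923.
20*log₁₀(0.9923) = -0.07 dB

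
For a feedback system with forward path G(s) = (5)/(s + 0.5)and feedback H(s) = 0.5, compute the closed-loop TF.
Closed-loop T = G/(1+GH).
Numerator: G_num * H_den = 5.
Denominator: G_den * H_den + G_num * H_num = (s + 0.5) + (2.5) = s + 3.
T(s) = (5)/(s + 3)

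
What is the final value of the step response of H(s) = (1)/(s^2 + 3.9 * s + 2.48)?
FVT: lim_{t→∞} y(t) = lim_{s→0} s*Y(s) where Y(s) = H(s)/s.
= lim_{s→0} H(s) = H(0) = num(0)/den(0) = 1/2.48 = 0.4032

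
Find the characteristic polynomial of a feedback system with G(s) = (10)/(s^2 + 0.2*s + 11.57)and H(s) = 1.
Characteristic poly = G_den * H_den + G_num * H_num = (s^2 + 0.2*s + 11.57) + (10) = s^2 + 0.2*s + 21.57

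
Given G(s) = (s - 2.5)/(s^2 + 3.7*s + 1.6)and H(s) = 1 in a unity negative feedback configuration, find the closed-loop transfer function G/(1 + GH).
Closed-loop T = G/(1+GH).
Numerator: G_num * H_den = s - 2.5.
Denominator: G_den * H_den + G_num * H_num = (s^2 + 3.7*s + 1.6) + (s - 2.5) = s^2 + 4.7*s - 0.9.
T(s) = (s - 2.5)/(s^2 + 4.7*s - 0.9)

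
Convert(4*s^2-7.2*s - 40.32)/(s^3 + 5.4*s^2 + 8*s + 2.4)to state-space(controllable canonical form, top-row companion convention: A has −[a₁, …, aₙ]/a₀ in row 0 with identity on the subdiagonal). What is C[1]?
Reachable canonical form: C = numerator coefficients (right-aligned, zero-padded to length n).
num = 4*s^2 - 7.2*s - 40.32, C = [[4, -7.2, -40.32]].
C[1] = -7.2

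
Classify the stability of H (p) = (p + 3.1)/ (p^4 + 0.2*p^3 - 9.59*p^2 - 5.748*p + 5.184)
Denominator: p^4 + 0.2*p^3 - 9.59*p^2 - 5.748*p + 5.184 = (p - 3.2)(p + 2.7)(p + 1.2)(p - 0.5). Poles: -1.2, -2.7, 0.5, 3.2. Unstable (2 pole(s) in RHP)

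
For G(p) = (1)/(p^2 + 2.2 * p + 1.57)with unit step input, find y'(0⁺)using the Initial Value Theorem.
IVT: y'(0⁺) = lim_{p→∞} p²·Y(p) = lim_{p→∞} p·G(p).
deg(num) = 0, deg(den) = 2, relative degree = 2 ≥ 2, so p·G(p) → 0. Initial slope = 0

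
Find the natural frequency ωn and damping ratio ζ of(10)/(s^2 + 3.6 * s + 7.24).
Underdamped: complex pole -1.8 + 2j. ωn = |pole| = 2.691, ζ = -Re(pole)/ωn = 0.669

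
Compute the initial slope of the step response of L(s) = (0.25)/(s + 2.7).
IVT: y'(0⁺) = lim_{s→∞} s²·Y(s) = lim_{s→∞} s·L(s).
deg(num) = 0, deg(den) = 1, relative degree = 1, so s·L(s) → (leading num)/(leading den) = 0.25/1 = 0.25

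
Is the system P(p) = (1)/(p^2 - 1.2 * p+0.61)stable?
Denominator: p^2 - 1.2*p + 0.61. Poles: 0.6 + 0.5j, 0.6 - 0.5j. All Re(p)<0: No (unstable)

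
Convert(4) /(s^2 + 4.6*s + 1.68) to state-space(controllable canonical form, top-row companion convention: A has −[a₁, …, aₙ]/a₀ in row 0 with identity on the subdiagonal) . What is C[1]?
Reachable canonical form: C = numerator coefficients (right-aligned, zero-padded to length n).
num = 4, C = [[0, 4]].
C[1] = 4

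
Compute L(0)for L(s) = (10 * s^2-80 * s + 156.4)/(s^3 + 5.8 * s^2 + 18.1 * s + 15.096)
DC gain = L(0) = num(0)/den(0) = 156.4/15.096 = 10.36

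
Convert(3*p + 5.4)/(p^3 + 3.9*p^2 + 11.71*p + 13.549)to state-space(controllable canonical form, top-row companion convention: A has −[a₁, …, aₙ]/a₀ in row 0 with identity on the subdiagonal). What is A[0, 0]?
Reachable canonical form for den = p^3 + 3.9*p^2 + 11.71*p + 13.549: top row of A = -[a₁,a₂,...,aₙ]/a₀, ones on the subdiagonal, zeros elsewhere.
A = [[-3.9, -11.71, -13.549], [1, 0, 0], [0, 1, 0]].
A[0,0] = -3.9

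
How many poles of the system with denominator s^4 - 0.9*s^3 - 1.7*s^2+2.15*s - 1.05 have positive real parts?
s^4 - 0.9*s^3 - 1.7*s^2 + 2.15*s - 1.05 = (s - 1.4)(s + 1.5)(s^2 - s + 0.5). Poles: -1.5, 0.5 + 0.5j, 0.5 - 0.5j, 1.4. RHP poles (Re>0): 3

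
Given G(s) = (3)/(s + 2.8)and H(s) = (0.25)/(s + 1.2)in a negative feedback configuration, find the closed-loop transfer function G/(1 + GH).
Closed-loop T = G/(1+GH).
Numerator: G_num * H_den = 3*s + 3.6.
Denominator: G_den * H_den + G_num * H_num = (s^2 + 4*s + 3.36) + (0.75) = s^2 + 4*s + 4.11.
T(s) = (3*s + 3.6)/(s^2 + 4*s + 4.11)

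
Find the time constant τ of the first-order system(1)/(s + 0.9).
First-order system: τ = -1/pole. Pole = -0.9. τ = -1/(-0.9) = 1.111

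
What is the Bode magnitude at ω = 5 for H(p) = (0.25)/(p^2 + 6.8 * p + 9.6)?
Substitute p = j*5: H(j5) = -0.0027635 - 0.00610124j.
|H(j5)| = sqrt(Re² + Im²) = 0.006698.
20*log₁₀(0.006698) = -43.48 dB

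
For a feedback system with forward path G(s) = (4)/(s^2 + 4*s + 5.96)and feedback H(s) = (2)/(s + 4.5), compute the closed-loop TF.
Closed-loop T = G/(1+GH).
Numerator: G_num * H_den = 4*s + 18.
Denominator: G_den * H_den + G_num * H_num = (s^3 + 8.5*s^2 + 23.96*s + 26.82) + (8) = s^3 + 8.5*s^2 + 23.96*s + 34.82.
T(s) = (4*s + 18)/(s^3 + 8.5*s^2 + 23.96*s + 34.82)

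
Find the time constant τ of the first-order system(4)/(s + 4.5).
First-order system: τ = -1/pole. Pole = -4.5. τ = -1/(-4.5) = 0.2222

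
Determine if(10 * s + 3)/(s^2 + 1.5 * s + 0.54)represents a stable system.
Denominator: s^2 + 1.5*s + 0.54 = (s + 0.6)(s + 0.9). Poles: -0.6, -0.9. All Re(p)<0: Yes (stable)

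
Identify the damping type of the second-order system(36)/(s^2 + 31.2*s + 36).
Standard form: ωn²/(s²+2ζωn·s+ωn²) gives ωn=6, ζ=2.6.
Overdamped (ζ = 2.6 > 1)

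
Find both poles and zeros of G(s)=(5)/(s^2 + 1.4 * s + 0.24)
Set denominator = 0: s^2 + 1.4*s + 0.24 = (s + 0.2)(s + 1.2) = 0 → Poles: -0.2, -1.2
Numerator is a nonzero constant (5) → Zeros: none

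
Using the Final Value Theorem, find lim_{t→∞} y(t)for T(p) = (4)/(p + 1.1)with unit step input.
FVT: lim_{t→∞} y(t) = lim_{p→0} p*Y(p) where Y(p) = T(p)/p.
= lim_{p→0} T(p) = T(0) = num(0)/den(0) = 4/1.1 = 3.636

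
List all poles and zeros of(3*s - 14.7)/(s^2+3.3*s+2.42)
Set denominator = 0: s^2 + 3.3*s + 2.42 = (s + 1.1)(s + 2.2) = 0 → Poles: -1.1, -2.2
Set numerator = 0: 3*s - 14.7 = 0 → Zeros: 4.9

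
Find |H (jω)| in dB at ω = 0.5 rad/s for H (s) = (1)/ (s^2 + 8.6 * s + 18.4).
Substitute s = j*0.5: H(j0.5) = 0.0521683 - 0.0123594j.
|H(j0.5)| = sqrt(Re² + Im²) = 0.05361.
20*log₁₀(0.05361) = -25.41 dB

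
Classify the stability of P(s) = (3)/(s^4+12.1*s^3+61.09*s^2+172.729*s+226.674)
Denominator: s^4 + 12.1*s^3 + 61.09*s^2 + 172.729*s + 226.674 = (s + 4.9)(s + 3.6)(s^2 + 3.6*s + 12.85). Poles: -1.8 + 3.1j, -1.8 - 3.1j, -3.6, -4.9. Stable (all poles in LHP)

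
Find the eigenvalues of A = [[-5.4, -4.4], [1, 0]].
Eigenvalues solve det(λI - A) = 0.
Characteristic polynomial: λ^2 + 5.4*λ + 4.4 = 0.
Factor: (λ + 4.4)(λ + 1) = 0.
Roots: -1, -4.4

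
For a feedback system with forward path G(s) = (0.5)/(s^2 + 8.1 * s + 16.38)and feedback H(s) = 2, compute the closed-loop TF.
Closed-loop T = G/(1+GH).
Numerator: G_num * H_den = 0.5.
Denominator: G_den * H_den + G_num * H_num = (s^2 + 8.1*s + 16.38) + (1) = s^2 + 8.1*s + 17.38.
T(s) = (0.5)/(s^2 + 8.1*s + 17.38)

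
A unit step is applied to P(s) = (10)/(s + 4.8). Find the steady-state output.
FVT: lim_{t→∞} y(t) = lim_{s→0} s*Y(s) where Y(s) = P(s)/s.
= lim_{s→0} P(s) = P(0) = num(0)/den(0) = 10/4.8 = 2.083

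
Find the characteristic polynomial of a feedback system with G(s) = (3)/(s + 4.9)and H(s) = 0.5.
Characteristic poly = G_den * H_den + G_num * H_num = (s + 4.9) + (1.5) = s + 6.4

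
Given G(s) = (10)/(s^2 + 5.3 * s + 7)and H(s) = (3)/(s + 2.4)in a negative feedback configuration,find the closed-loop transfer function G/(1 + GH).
Closed-loop T = G/(1+GH).
Numerator: G_num * H_den = 10*s + 24.
Denominator: G_den * H_den + G_num * H_num = (s^3 + 7.7*s^2 + 19.72*s + 16.8) + (30) = s^3 + 7.7*s^2 + 19.72*s + 46.8.
T(s) = (10*s + 24)/(s^3 + 7.7*s^2 + 19.72*s + 46.8)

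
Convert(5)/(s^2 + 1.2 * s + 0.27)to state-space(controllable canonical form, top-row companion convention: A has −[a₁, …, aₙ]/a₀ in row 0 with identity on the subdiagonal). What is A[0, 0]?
Reachable canonical form for den = s^2 + 1.2*s + 0.27: top row of A = -[a₁,a₂,...,aₙ]/a₀, ones on the subdiagonal, zeros elsewhere.
A = [[-1.2, -0.27], [1, 0]].
A[0,0] = -1.2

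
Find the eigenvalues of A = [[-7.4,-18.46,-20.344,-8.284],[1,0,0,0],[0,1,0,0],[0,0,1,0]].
Eigenvalues solve det(λI - A) = 0.
Characteristic polynomial: λ^4 + 7.4*λ^3 + 18.46*λ^2 + 20.344*λ + 8.284 = 0.
Factor: (λ + 1)(λ + 3.8)(λ^2 + 2.6*λ + 2.18) = 0.
Roots: -1, -1.3 + 0.7j, -1.3 - 0.7j, -3.8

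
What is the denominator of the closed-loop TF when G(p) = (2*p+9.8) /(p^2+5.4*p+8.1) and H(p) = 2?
Characteristic poly = G_den * H_den + G_num * H_num = (p^2 + 5.4*p + 8.1) + (4*p + 19.6) = p^2 + 9.4*p + 27.7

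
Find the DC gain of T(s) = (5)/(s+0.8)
DC gain = T(0) = num(0)/den(0) = 5/0.8 = 6.25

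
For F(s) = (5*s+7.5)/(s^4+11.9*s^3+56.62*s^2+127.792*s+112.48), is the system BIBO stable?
Denominator: s^4 + 11.9*s^3 + 56.62*s^2 + 127.792*s + 112.48 = (s + 2.5)(s + 3.8)(s^2 + 5.6*s + 11.84). Poles: -2.5, -2.8 + 2j, -2.8 - 2j, -3.8. All Re(p)<0: Yes (stable)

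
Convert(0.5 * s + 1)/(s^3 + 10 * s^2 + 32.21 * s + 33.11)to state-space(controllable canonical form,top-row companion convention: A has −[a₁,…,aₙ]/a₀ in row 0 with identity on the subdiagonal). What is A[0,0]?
Reachable canonical form for den = s^3 + 10*s^2 + 32.21*s + 33.11: top row of A = -[a₁,a₂,...,aₙ]/a₀, ones on the subdiagonal, zeros elsewhere.
A = [[-10, -32.21, -33.11], [1, 0, 0], [0, 1, 0]].
A[0,0] = -10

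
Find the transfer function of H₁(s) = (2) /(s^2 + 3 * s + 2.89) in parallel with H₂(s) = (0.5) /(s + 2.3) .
Parallel: H = H₁ + H₂ = (n₁·d₂ + n₂·d₁)/(d₁·d₂).
n₁·d₂ = 2*s + 4.6. n₂·d₁ = 0.5*s^2 + 1.5*s + 1.445. Sum = 0.5*s^2 + 3.5*s + 6.045. d₁·d₂ = s^3 + 5.3*s^2 + 9.79*s + 6.647.
H(s) = (0.5*s^2 + 3.5*s + 6.045)/(s^3 + 5.3*s^2 + 9.79*s + 6.647)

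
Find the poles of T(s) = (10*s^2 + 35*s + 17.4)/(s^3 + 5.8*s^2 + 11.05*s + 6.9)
Set denominator = 0: s^3 + 5.8*s^2 + 11.05*s + 6.9 = (s + 2.3)(s + 1.5)(s + 2) = 0 → Poles: -1.5, -2, -2.3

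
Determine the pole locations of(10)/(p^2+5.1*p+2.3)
Set denominator = 0: p^2 + 5.1*p + 2.3 = (p + 4.6)(p + 0.5) = 0 → Poles: -0.5, -4.6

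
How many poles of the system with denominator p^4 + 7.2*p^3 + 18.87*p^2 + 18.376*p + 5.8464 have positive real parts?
p^4 + 7.2*p^3 + 18.87*p^2 + 18.376*p + 5.8464 = (p + 0.7)(p + 0.9)(p^2 + 5.6*p + 9.28). Poles: -0.7, -0.9, -2.8 + 1.2j, -2.8 - 1.2j. RHP poles (Re>0): 0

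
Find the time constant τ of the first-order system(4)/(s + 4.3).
First-order system: τ = -1/pole. Pole = -4.3. τ = -1/(-4.3) = 0.2326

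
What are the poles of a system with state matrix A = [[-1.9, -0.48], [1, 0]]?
Eigenvalues solve det(λI - A) = 0.
Characteristic polynomial: λ^2 + 1.9*λ + 0.48 = 0.
Factor: (λ + 0.3)(λ + 1.6) = 0.
Roots: -0.3, -1.6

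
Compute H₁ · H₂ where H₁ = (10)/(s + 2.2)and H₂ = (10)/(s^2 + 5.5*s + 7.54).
Series: H = H₁ · H₂ = (n₁·n₂)/(d₁·d₂).
Num: n₁·n₂ = 100. Den: d₁·d₂ = s^3 + 7.7*s^2 + 19.64*s + 16.588.
H(s) = (100)/(s^3 + 7.7*s^2 + 19.64*s + 16.588)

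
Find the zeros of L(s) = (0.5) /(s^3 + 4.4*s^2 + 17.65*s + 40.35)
Numerator is a nonzero constant (0.5) → Zeros: none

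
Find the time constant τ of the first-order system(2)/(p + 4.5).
First-order system: τ = -1/pole. Pole = -4.5. τ = -1/(-4.5) = 0.2222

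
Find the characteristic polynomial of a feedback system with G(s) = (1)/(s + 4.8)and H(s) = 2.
Characteristic poly = G_den * H_den + G_num * H_num = (s + 4.8) + (2) = s + 6.8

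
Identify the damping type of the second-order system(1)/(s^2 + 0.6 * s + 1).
Standard form: ωn²/(s²+2ζωn·s+ωn²) gives ωn=1, ζ=0.3.
Underdamped (ζ = 0.3 < 1)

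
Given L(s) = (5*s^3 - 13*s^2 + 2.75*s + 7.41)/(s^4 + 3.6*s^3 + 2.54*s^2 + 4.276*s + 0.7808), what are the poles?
Set denominator = 0: s^4 + 3.6*s^3 + 2.54*s^2 + 4.276*s + 0.7808 = (s + 3.2)(s + 0.2)(s^2 + 0.2*s + 1.22) = 0 → Poles: -0.1 + 1.1j, -0.1 - 1.1j, -0.2, -3.2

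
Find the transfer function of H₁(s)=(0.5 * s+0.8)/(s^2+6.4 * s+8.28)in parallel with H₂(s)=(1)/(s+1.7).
Parallel: H = H₁ + H₂ = (n₁·d₂ + n₂·d₁)/(d₁·d₂).
n₁·d₂ = 0.5*s^2 + 1.65*s + 1.36. n₂·d₁ = s^2 + 6.4*s + 8.28. Sum = 1.5*s^2 + 8.05*s + 9.64. d₁·d₂ = s^3 + 8.1*s^2 + 19.16*s + 14.076.
H(s) = (1.5*s^2 + 8.05*s + 9.64)/(s^3 + 8.1*s^2 + 19.16*s + 14.076)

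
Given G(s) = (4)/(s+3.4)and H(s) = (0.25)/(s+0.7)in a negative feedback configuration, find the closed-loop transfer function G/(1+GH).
Closed-loop T = G/(1+GH).
Numerator: G_num * H_den = 4*s + 2.8.
Denominator: G_den * H_den + G_num * H_num = (s^2 + 4.1*s + 2.38) + (1) = s^2 + 4.1*s + 3.38.
T(s) = (4*s + 2.8)/(s^2 + 4.1*s + 3.38)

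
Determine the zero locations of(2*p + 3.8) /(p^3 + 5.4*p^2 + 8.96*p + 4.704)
Set numerator = 0: 2*p + 3.8 = 0 → Zeros: -1.9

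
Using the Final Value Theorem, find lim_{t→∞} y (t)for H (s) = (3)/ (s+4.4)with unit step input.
FVT: lim_{t→∞} y(t) = lim_{s→0} s*Y(s) where Y(s) = H(s)/s.
= lim_{s→0} H(s) = H(0) = num(0)/den(0) = 3/4.4 = 0.6818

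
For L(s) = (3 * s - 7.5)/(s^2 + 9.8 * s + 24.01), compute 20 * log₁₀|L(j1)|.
Substitute s = j*1: L(j1) = -0.228897 + 0.227866j.
|L(j1)| = sqrt(Re² + Im²) = 0.323.
20*log₁₀(0.323) = -9.82 dB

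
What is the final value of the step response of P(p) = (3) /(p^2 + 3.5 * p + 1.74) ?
FVT: lim_{t→∞} y(t) = lim_{p→0} p*Y(p) where Y(p) = P(p)/p.
= lim_{p→0} P(p) = P(0) = num(0)/den(0) = 3/1.74 = 1.724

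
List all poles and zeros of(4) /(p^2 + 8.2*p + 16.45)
Set denominator = 0: p^2 + 8.2*p + 16.45 = (p + 4.7)(p + 3.5) = 0 → Poles: -3.5, -4.7
Numerator is a nonzero constant (4) → Zeros: none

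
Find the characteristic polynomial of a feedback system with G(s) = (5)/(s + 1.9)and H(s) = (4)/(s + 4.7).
Characteristic poly = G_den * H_den + G_num * H_num = (s^2 + 6.6*s + 8.93) + (20) = s^2 + 6.6*s + 28.93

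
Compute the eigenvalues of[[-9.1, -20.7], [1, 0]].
Eigenvalues solve det(λI - A) = 0.
Characteristic polynomial: λ^2 + 9.1*λ + 20.7 = 0.
Factor: (λ + 4.6)(λ + 4.5) = 0.
Roots: -4.5, -4.6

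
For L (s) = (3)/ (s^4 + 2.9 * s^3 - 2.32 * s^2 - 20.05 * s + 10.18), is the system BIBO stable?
Denominator: s^4 + 2.9*s^3 - 2.32*s^2 - 20.05*s + 10.18 = (s - 0.5)(s - 2)(s^2 + 5.4*s + 10.18). Poles: -2.7 + 1.7j, -2.7 - 1.7j, 0.5, 2. All Re(p)<0: No (unstable)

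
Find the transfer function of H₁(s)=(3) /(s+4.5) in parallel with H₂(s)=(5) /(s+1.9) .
Parallel: H = H₁ + H₂ = (n₁·d₂ + n₂·d₁)/(d₁·d₂).
n₁·d₂ = 3*s + 5.7. n₂·d₁ = 5*s + 22.5. Sum = 8*s + 28.2. d₁·d₂ = s^2 + 6.4*s + 8.55.
H(s) = (8*s + 28.2)/(s^2 + 6.4*s + 8.55)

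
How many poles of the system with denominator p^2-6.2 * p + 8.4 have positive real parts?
p^2 - 6.2*p + 8.4 = (p - 2)(p - 4.2). Poles: 2, 4.2. RHP poles (Re>0): 2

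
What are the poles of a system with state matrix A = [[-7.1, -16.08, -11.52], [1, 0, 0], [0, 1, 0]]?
Eigenvalues solve det(λI - A) = 0.
Characteristic polynomial: λ^3 + 7.1*λ^2 + 16.08*λ + 11.52 = 0.
Factor: (λ + 3.2)(λ + 2.4)(λ + 1.5) = 0.
Roots: -1.5, -2.4, -3.2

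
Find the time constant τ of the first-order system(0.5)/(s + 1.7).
First-order system: τ = -1/pole. Pole = -1.7. τ = -1/(-1.7) = 0.5882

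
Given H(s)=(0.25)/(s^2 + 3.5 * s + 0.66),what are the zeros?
Numerator is a nonzero constant (0.25) → Zeros: none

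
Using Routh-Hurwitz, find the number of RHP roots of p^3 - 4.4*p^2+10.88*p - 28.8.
Routh array:
p^3: [1, 10.88]; p^2: [-4.4, -28.8]; p^1: [4.33455]; p^0: [-28.8]
First column: [1, -4.4, 4.33455, -28.8]. Sign changes = RHP roots = 3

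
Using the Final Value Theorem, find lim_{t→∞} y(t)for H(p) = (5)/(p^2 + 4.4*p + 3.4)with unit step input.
FVT: lim_{t→∞} y(t) = lim_{p→0} p*Y(p) where Y(p) = H(p)/p.
= lim_{p→0} H(p) = H(0) = num(0)/den(0) = 5/3.4 = 1.471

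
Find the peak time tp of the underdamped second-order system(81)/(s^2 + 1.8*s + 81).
Standard form: ωn²/(s²+2ζωn·s+ωn²) → ωn = 9, ζ = 0.1.
ωd = ωn·√(1-ζ²) = 9·√(1-0.1²) = 8.955.
tp = π/ωd = π/8.955 = 0.3508 s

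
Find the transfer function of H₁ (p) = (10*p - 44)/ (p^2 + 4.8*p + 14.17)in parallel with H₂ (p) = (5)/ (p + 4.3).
Parallel: H = H₁ + H₂ = (n₁·d₂ + n₂·d₁)/(d₁·d₂).
n₁·d₂ = 10*p^2 - p - 189.2. n₂·d₁ = 5*p^2 + 24*p + 70.85. Sum = 15*p^2 + 23*p - 118.35. d₁·d₂ = p^3 + 9.1*p^2 + 34.81*p + 60.931.
H(p) = (15*p^2 + 23*p - 118.35)/(p^3 + 9.1*p^2 + 34.81*p + 60.931)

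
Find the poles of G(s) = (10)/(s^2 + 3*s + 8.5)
Set denominator = 0: s^2 + 3*s + 8.5 = 0 → Poles: -1.5 + 2.5j, -1.5 - 2.5j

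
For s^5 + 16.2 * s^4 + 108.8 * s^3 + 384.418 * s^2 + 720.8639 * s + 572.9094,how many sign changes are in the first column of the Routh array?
Routh array:
s^5: [1, 108.8, 720.8639]; s^4: [16.2, 384.418, 572.9094]; s^3: [85.0705, 685.499]; s^2: [253.878, 572.9094]; s^1: [493.526]; s^0: [572.9094]
First column: [1, 16.2, 85.0705, 253.878, 493.526, 572.9094]. Sign changes = 0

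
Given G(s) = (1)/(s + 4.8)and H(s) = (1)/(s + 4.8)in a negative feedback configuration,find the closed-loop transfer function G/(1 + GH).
Closed-loop T = G/(1+GH).
Numerator: G_num * H_den = s + 4.8.
Denominator: G_den * H_den + G_num * H_num = (s^2 + 9.6*s + 23.04) + (1) = s^2 + 9.6*s + 24.04.
T(s) = (s + 4.8)/(s^2 + 9.6*s + 24.04)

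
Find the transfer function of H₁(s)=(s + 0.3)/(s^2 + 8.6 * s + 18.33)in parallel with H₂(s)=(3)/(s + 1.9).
Parallel: H = H₁ + H₂ = (n₁·d₂ + n₂·d₁)/(d₁·d₂).
n₁·d₂ = s^2 + 2.2*s + 0.57. n₂·d₁ = 3*s^2 + 25.8*s + 54.99. Sum = 4*s^2 + 28*s + 55.56. d₁·d₂ = s^3 + 10.5*s^2 + 34.67*s + 34.827.
H(s) = (4*s^2 + 28*s + 55.56)/(s^3 + 10.5*s^2 + 34.67*s + 34.827)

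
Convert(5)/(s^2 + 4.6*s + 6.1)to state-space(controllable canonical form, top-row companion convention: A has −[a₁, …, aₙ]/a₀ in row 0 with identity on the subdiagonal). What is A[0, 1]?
Reachable canonical form for den = s^2 + 4.6*s + 6.1: top row of A = -[a₁,a₂,...,aₙ]/a₀, ones on the subdiagonal, zeros elsewhere.
A = [[-4.6, -6.1], [1, 0]].
A[0,1] = -6.1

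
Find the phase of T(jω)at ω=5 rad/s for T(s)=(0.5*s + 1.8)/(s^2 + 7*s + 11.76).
Substitute s = j*5: T(j5) = 0.0454675 - 0.0686283j.
∠T(j5) = atan2(Im, Re) = atan2(-0.0686283, 0.0454675) = -56.47°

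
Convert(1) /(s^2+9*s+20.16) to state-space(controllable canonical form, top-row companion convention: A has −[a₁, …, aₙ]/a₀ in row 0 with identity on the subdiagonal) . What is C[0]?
Reachable canonical form: C = numerator coefficients (right-aligned, zero-padded to length n).
num = 1, C = [[0, 1]].
C[0] = 0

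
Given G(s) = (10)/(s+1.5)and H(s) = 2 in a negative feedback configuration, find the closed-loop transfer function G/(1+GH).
Closed-loop T = G/(1+GH).
Numerator: G_num * H_den = 10.
Denominator: G_den * H_den + G_num * H_num = (s + 1.5) + (20) = s + 21.5.
T(s) = (10)/(s + 21.5)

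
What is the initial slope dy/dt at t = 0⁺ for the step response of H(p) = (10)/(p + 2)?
IVT: y'(0⁺) = lim_{p→∞} p²·Y(p) = lim_{p→∞} p·H(p).
deg(num) = 0, deg(den) = 1, relative degree = 1, so p·H(p) → (leading num)/(leading den) = 10/1 = 10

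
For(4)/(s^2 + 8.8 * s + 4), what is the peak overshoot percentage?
Standard form: ωn²/(s²+2ζωn·s+ωn²) → ωn = 2, ζ = 2.2.
ζ ≥ 1, so the response is non-oscillatory: peak overshoot = 0%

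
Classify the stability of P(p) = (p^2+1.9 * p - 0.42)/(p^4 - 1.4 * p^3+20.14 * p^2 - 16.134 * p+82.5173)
Denominator: p^4 - 1.4*p^3 + 20.14*p^2 - 16.134*p + 82.5173 = (p^2 - p + 6.01)(p^2 - 0.4*p + 13.73). Poles: 0.2 + 3.7j, 0.2 - 3.7j, 0.5 + 2.4j, 0.5 - 2.4j. Unstable (4 pole(s) in RHP)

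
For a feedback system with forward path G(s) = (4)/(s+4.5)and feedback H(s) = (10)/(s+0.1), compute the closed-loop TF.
Closed-loop T = G/(1+GH).
Numerator: G_num * H_den = 4*s + 0.4.
Denominator: G_den * H_den + G_num * H_num = (s^2 + 4.6*s + 0.45) + (40) = s^2 + 4.6*s + 40.45.
T(s) = (4*s + 0.4)/(s^2 + 4.6*s + 40.45)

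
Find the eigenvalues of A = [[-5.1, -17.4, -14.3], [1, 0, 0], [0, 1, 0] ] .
Eigenvalues solve det(λI - A) = 0.
Characteristic polynomial: λ^3 + 5.1*λ^2 + 17.4*λ + 14.3 = 0.
Factor: (λ + 1.1)(λ^2 + 4*λ + 13) = 0.
Roots: -1.1, -2 + 3j, -2 - 3j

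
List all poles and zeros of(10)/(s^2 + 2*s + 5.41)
Set denominator = 0: s^2 + 2*s + 5.41 = 0 → Poles: -1 + 2.1j, -1 - 2.1j
Numerator is a nonzero constant (10) → Zeros: none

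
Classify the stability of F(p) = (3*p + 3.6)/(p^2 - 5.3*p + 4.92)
Denominator: p^2 - 5.3*p + 4.92 = (p - 4.1)(p - 1.2). Poles: 1.2, 4.1. Unstable (2 pole(s) in RHP)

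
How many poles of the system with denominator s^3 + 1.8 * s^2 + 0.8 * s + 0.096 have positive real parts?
s^3 + 1.8*s^2 + 0.8*s + 0.096 = (s + 0.2)(s + 0.4)(s + 1.2). Poles: -0.2, -0.4, -1.2. RHP poles (Re>0): 0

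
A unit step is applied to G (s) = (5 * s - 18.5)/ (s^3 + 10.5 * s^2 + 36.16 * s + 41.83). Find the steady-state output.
FVT: lim_{t→∞} y(t) = lim_{s→0} s*Y(s) where Y(s) = G(s)/s.
= lim_{s→0} G(s) = G(0) = num(0)/den(0) = -18.5/41.83 = -0.4423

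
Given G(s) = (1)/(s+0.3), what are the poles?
Set denominator = 0: s + 0.3 = 0 → Poles: -0.3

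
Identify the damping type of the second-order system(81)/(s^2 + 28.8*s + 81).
Standard form: ωn²/(s²+2ζωn·s+ωn²) gives ωn=9, ζ=1.6.
Overdamped (ζ = 1.6 > 1)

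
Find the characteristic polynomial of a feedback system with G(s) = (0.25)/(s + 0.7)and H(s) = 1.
Characteristic poly = G_den * H_den + G_num * H_num = (s + 0.7) + (0.25) = s + 0.95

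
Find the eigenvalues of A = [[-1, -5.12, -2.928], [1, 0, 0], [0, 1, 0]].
Eigenvalues solve det(λI - A) = 0.
Characteristic polynomial: λ^3 + λ^2 + 5.12*λ + 2.928 = 0.
Factor: (λ + 0.6)(λ^2 + 0.4*λ + 4.88) = 0.
Roots: -0.2 + 2.2j, -0.2 - 2.2j, -0.6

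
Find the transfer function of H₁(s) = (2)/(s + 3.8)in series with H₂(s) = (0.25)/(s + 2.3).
Series: H = H₁ · H₂ = (n₁·n₂)/(d₁·d₂).
Num: n₁·n₂ = 0.5. Den: d₁·d₂ = s^2 + 6.1*s + 8.74.
H(s) = (0.5)/(s^2 + 6.1*s + 8.74)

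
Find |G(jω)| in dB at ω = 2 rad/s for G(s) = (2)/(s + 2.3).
Substitute s = j*2: G(j2) = 0.495156 - 0.430571j.
|G(j2)| = sqrt(Re² + Im²) = 0.6562.
20*log₁₀(0.6562) = -3.66 dB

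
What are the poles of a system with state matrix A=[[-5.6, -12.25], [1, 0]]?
Eigenvalues solve det(λI - A) = 0.
Characteristic polynomial: λ^2 + 5.6*λ + 12.25 = 0.
Roots: -2.8 + 2.1j, -2.8 - 2.1j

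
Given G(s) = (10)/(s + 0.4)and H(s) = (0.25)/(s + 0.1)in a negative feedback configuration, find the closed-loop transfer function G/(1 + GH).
Closed-loop T = G/(1+GH).
Numerator: G_num * H_den = 10*s + 1.
Denominator: G_den * H_den + G_num * H_num = (s^2 + 0.5*s + 0.04) + (2.5) = s^2 + 0.5*s + 2.54.
T(s) = (10*s + 1)/(s^2 + 0.5*s + 2.54)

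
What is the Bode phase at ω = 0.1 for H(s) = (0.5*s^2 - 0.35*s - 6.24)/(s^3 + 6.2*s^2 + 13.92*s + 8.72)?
Substitute s = j*0.1: H(j0.1) = -0.703782 + 0.109028j.
∠H(j0.1) = atan2(Im, Re) = atan2(0.109028, -0.703782) = 171.19°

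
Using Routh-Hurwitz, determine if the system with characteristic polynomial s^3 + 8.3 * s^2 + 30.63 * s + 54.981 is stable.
Routh array:
s^3: [1, 30.63]; s^2: [8.3, 54.981]; s^1: [24.0058]; s^0: [54.981]
First column: [1, 8.3, 24.0058, 54.981]. Sign changes = 0.
Yes, stable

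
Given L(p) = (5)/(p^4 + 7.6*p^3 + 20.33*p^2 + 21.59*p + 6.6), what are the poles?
Set denominator = 0: p^4 + 7.6*p^3 + 20.33*p^2 + 21.59*p + 6.6 = (p + 2.2)(p + 0.5)(p + 2.5)(p + 2.4) = 0 → Poles: -0.5, -2.2, -2.4, -2.5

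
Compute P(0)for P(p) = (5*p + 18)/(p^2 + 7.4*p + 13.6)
DC gain = P(0) = num(0)/den(0) = 18/13.6 = 1.324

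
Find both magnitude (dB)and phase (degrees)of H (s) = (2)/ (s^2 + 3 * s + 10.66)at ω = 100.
Substitute s = j*100: H(j100) = -0.000200033 - 6.00739e-06j.
|H| = 20*log₁₀(sqrt(Re²+Im²)) = -73.97 dB.
∠H = atan2(Im, Re) = -178.28°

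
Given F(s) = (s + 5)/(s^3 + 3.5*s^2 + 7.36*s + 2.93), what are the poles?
Set denominator = 0: s^3 + 3.5*s^2 + 7.36*s + 2.93 = (s + 0.5)(s^2 + 3*s + 5.86) = 0 → Poles: -0.5, -1.5 + 1.9j, -1.5 - 1.9j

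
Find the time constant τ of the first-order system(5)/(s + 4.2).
First-order system: τ = -1/pole. Pole = -4.2. τ = -1/(-4.2) = 0.2381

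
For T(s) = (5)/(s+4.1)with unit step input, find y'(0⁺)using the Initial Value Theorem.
IVT: y'(0⁺) = lim_{s→∞} s²·Y(s) = lim_{s→∞} s·T(s).
deg(num) = 0, deg(den) = 1, relative degree = 1, so s·T(s) → (leading num)/(leading den) = 5/1 = 5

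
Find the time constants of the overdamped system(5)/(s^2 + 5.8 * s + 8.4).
Overdamped: real poles at -2.8, -3. τ = -1/pole → τ₁ = 0.3571, τ₂ = 0.3333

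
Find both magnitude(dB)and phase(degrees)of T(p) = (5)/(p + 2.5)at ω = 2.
Substitute p = j*2: T(j2) = 1.21951 - 0.97561j.
|T| = 20*log₁₀(sqrt(Re²+Im²)) = 3.87 dB.
∠T = atan2(Im, Re) = -38.66°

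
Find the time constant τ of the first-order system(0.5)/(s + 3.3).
First-order system: τ = -1/pole. Pole = -3.3. τ = -1/(-3.3) = 0.303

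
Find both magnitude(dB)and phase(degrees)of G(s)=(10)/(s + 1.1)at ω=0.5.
Substitute s = j*0.5: G(j0.5) = 7.53425 - 3.42466j.
|G| = 20*log₁₀(sqrt(Re²+Im²)) = 18.36 dB.
∠G = atan2(Im, Re) = -24.44°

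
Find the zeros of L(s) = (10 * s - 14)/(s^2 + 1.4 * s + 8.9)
Set numerator = 0: 10*s - 14 = 0 → Zeros: 1.4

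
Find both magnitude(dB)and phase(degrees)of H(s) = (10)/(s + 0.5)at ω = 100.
Substitute s = j*100: H(j100) = 0.000499988 - 0.0999975j.
|H| = 20*log₁₀(sqrt(Re²+Im²)) = -20.00 dB.
∠H = atan2(Im, Re) = -89.71°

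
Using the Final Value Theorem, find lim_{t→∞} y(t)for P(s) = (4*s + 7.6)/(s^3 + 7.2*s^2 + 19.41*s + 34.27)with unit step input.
FVT: lim_{t→∞} y(t) = lim_{s→0} s*Y(s) where Y(s) = P(s)/s.
= lim_{s→0} P(s) = P(0) = num(0)/den(0) = 7.6/34.27 = 0.2218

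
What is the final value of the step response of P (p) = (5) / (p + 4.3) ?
FVT: lim_{t→∞} y(t) = lim_{p→0} p*Y(p) where Y(p) = P(p)/p.
= lim_{p→0} P(p) = P(0) = num(0)/den(0) = 5/4.3 = 1.163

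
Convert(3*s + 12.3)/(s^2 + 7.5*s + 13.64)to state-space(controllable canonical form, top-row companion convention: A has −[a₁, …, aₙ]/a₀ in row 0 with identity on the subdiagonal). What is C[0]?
Reachable canonical form: C = numerator coefficients (right-aligned, zero-padded to length n).
num = 3*s + 12.3, C = [[3, 12.3]].
C[0] = 3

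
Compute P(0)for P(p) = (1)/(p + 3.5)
DC gain = P(0) = num(0)/den(0) = 1/3.5 = 0.2857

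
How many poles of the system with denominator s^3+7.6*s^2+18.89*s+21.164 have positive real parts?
s^3 + 7.6*s^2 + 18.89*s + 21.164 = (s + 4.4)(s^2 + 3.2*s + 4.81). Poles: -1.6 + 1.5j, -1.6 - 1.5j, -4.4. RHP poles (Re>0): 0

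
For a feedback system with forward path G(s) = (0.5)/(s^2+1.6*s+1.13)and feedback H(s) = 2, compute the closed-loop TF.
Closed-loop T = G/(1+GH).
Numerator: G_num * H_den = 0.5.
Denominator: G_den * H_den + G_num * H_num = (s^2 + 1.6*s + 1.13) + (1) = s^2 + 1.6*s + 2.13.
T(s) = (0.5)/(s^2 + 1.6*s + 2.13)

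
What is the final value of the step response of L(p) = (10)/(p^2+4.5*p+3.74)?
FVT: lim_{t→∞} y(t) = lim_{p→0} p*Y(p) where Y(p) = L(p)/p.
= lim_{p→0} L(p) = L(0) = num(0)/den(0) = 10/3.74 = 2.674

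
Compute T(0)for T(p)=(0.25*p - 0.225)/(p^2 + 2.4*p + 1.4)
DC gain = T(0) = num(0)/den(0) = -0.225/1.4 = -0.1607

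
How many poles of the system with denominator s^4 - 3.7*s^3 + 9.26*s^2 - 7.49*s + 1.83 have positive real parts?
s^4 - 3.7*s^3 + 9.26*s^2 - 7.49*s + 1.83 = (s - 0.5)(s - 0.6)(s^2 - 2.6*s + 6.1). Poles: 0.5, 0.6, 1.3 + 2.1j, 1.3 - 2.1j. RHP poles (Re>0): 4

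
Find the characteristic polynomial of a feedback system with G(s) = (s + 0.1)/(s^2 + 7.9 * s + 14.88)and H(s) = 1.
Characteristic poly = G_den * H_den + G_num * H_num = (s^2 + 7.9*s + 14.88) + (s + 0.1) = s^2 + 8.9*s + 14.98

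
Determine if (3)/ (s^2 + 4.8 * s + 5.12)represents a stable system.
Denominator: s^2 + 4.8*s + 5.12 = (s + 1.6)(s + 3.2). Poles: -1.6, -3.2. All Re(p)<0: Yes (stable)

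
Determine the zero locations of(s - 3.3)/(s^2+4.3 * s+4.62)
Set numerator = 0: s - 3.3 = 0 → Zeros: 3.3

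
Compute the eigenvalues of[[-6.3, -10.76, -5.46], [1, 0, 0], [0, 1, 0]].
Eigenvalues solve det(λI - A) = 0.
Characteristic polynomial: λ^3 + 6.3*λ^2 + 10.76*λ + 5.46 = 0.
Factor: (λ + 1.4)(λ + 1)(λ + 3.9) = 0.
Roots: -1, -1.4, -3.9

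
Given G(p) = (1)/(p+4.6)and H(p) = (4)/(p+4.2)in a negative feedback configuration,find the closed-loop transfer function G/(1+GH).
Closed-loop T = G/(1+GH).
Numerator: G_num * H_den = p + 4.2.
Denominator: G_den * H_den + G_num * H_num = (p^2 + 8.8*p + 19.32) + (4) = p^2 + 8.8*p + 23.32.
T(p) = (p + 4.2)/(p^2 + 8.8*p + 23.32)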